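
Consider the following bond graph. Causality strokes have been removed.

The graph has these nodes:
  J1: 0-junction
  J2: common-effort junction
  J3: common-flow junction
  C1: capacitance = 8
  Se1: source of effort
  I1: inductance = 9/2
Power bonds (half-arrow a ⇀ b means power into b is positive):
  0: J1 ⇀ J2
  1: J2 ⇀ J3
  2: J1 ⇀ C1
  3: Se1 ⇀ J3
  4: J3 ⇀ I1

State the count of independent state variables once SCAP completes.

b3 |J3  (Se1 (Se) sets effort on bond)
b2 |J1  (prefer integral on C1)
b0 |J2  (common-e at J1 fixed by 2)
b1 |J3  (J2 effort already set via bond 0)
b4 |I1  (J3: last free bond brings flow in)

2  (C1, I1 all integral)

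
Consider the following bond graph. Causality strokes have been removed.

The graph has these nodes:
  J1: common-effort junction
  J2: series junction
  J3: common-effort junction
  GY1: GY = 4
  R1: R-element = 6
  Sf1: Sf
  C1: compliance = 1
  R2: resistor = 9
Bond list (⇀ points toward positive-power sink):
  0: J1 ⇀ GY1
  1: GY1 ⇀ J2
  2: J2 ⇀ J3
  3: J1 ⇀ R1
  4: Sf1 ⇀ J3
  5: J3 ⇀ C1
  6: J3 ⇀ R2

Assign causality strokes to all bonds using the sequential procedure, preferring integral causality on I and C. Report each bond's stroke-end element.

b4 |Sf1  (source Sf1 imposes f)
b5 |J3  (C1: C, integral causality)
b2 |J2  (J3 effort already set via bond 5)
b6 |R2  (0-jn J3 has e-setter on 5)
b1 |GY1  (closing 1-jn rule on J2)
b0 |GY1  (GY GY1: same side as bond 1)
b3 |J1  (J1 needs exactly one e-in)

#0 stroke at GY1
#1 stroke at GY1
#2 stroke at J2
#3 stroke at J1
#4 stroke at Sf1
#5 stroke at J3
#6 stroke at R2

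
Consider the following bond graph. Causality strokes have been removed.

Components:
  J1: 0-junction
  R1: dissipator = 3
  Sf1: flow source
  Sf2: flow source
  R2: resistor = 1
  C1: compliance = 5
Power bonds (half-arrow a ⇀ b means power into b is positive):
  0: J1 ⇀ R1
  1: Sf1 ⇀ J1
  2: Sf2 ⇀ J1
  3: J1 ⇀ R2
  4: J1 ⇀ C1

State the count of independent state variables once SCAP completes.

bond 1 stroke→Sf1  (Sf1 fixes flow; stroke at Sf1)
bond 2 stroke→Sf2  (Sf2 fixes flow; stroke at Sf2)
bond 4 stroke→J1  (prefer integral on C1)
bond 0 stroke→R1  (common-e at J1 fixed by 4)
bond 3 stroke→R2  (0-jn J1 has e-setter on 4)

1  (C1 all integral)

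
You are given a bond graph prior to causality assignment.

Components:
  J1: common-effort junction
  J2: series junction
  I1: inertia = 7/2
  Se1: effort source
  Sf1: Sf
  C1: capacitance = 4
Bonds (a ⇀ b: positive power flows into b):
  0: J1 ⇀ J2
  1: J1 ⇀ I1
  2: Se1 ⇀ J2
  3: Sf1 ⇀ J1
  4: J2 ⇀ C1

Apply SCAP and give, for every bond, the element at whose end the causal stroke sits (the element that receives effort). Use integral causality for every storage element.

b2 →J2  (Se1 fixes effort; stroke away)
b3 →Sf1  (Sf1 fixes flow; stroke at Sf1)
b1 →I1  (prefer integral on I1)
b0 →J1  (J1: last free bond brings effort in)
b4 →J2  (J2 flow already set via bond 0)

#0 stroke→J1
#1 stroke→I1
#2 stroke→J2
#3 stroke→Sf1
#4 stroke→J2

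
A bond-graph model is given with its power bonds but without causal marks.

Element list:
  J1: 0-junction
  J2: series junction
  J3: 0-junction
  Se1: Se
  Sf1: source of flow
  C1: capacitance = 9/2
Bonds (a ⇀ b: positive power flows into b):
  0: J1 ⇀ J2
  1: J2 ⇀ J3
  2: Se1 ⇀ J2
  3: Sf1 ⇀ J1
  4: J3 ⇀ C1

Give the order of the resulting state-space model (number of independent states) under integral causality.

bond 2 |J2  (Se1: effort source, stroke at far end)
bond 3 |Sf1  (Sf1 (Sf) sets flow on bond)
bond 0 |J1  (closing 0-jn rule on J1)
bond 1 |J2  (J2: bond 0 brought flow, rest push out)
bond 4 |J3  (closing 0-jn rule on J3)

1  (C1 all integral)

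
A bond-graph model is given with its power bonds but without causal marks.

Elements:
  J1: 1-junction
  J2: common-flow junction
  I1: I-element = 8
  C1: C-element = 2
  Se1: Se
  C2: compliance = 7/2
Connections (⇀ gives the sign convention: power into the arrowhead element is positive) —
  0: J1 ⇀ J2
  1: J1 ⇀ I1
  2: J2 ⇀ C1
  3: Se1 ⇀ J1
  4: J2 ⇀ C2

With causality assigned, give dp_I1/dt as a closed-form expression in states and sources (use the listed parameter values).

#3 →J1  (Se1 fixes effort; stroke away)
#1 →I1  (I1: I, integral causality)
#0 →J1  (1-jn J1 has f-setter on 1)
#2 →J2  (J2 flow already set via bond 0)
#4 →J2  (J2: bond 0 brought flow, rest push out)

dp_I1/dt = E_Se1 - q_C1/2 - 2*q_C2/7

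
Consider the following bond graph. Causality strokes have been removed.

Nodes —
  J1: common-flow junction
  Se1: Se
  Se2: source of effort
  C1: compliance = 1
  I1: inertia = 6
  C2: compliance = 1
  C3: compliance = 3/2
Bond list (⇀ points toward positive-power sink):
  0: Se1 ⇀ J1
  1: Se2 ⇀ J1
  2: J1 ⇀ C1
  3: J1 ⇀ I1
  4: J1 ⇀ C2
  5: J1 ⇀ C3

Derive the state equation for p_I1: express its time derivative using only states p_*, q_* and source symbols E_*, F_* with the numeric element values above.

dp_I1/dt = E_Se1 + E_Se2 - q_C1 - q_C2 - 2*q_C3/3

b0 |J1  (Se1: effort source, stroke at far end)
b1 |J1  (source Se2 imposes e)
b2 |J1  (C1: C, integral causality)
b3 |I1  (I1 outputs flow p/I1)
b4 |J1  (common-f at J1 fixed by 3)
b5 |J1  (1-jn J1 has f-setter on 3)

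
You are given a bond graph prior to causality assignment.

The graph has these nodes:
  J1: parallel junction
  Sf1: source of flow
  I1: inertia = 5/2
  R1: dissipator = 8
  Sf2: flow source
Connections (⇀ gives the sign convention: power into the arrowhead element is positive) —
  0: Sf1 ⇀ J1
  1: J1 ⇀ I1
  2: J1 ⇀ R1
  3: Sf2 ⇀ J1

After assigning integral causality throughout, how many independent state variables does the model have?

bond 0 stroke at Sf1  (source Sf1 imposes f)
bond 3 stroke at Sf2  (source Sf2 imposes f)
bond 1 stroke at I1  (prefer integral on I1)
bond 2 stroke at J1  (closing 0-jn rule on J1)

1  (I1 all integral)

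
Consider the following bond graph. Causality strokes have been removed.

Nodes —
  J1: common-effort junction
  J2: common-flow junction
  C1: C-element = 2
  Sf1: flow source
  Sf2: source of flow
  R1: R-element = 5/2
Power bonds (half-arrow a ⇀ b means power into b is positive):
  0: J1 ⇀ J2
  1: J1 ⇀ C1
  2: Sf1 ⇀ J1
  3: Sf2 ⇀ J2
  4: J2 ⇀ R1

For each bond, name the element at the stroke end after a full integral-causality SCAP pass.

β0 stroke→J2
β1 stroke→J1
β2 stroke→Sf1
β3 stroke→Sf2
β4 stroke→J2

β2 stroke at Sf1  (source Sf1 imposes f)
β3 stroke at Sf2  (Sf2 fixes flow; stroke at Sf2)
β0 stroke at J2  (J2 flow already set via bond 3)
β4 stroke at J2  (common-f at J2 fixed by 3)
β1 stroke at J1  (closing 0-jn rule on J1)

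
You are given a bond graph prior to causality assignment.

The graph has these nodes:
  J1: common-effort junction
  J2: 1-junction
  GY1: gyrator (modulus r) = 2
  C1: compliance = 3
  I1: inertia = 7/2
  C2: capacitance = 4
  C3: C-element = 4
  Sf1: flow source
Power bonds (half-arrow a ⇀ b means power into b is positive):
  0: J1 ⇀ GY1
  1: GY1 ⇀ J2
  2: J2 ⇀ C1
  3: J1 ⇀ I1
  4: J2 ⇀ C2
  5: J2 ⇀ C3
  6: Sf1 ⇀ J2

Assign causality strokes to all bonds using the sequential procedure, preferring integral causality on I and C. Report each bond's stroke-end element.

β6 stroke→Sf1  (Sf1 fixes flow; stroke at Sf1)
β1 stroke→J2  (1-jn J2 has f-setter on 6)
β2 stroke→J2  (J2 flow already set via bond 6)
β4 stroke→J2  (J2 flow already set via bond 6)
β5 stroke→J2  (1-jn J2 has f-setter on 6)
β0 stroke→J1  (GY GY1: same side as bond 1)
β3 stroke→I1  (common-e at J1 fixed by 0)

β0 stroke→J1
β1 stroke→J2
β2 stroke→J2
β3 stroke→I1
β4 stroke→J2
β5 stroke→J2
β6 stroke→Sf1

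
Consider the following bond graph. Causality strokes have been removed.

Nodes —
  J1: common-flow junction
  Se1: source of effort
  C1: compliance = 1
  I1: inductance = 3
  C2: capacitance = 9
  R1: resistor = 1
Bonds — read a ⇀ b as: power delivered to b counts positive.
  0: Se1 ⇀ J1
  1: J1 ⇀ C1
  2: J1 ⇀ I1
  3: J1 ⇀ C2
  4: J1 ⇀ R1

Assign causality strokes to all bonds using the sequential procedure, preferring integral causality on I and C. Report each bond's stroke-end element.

#0 |J1  (Se1 fixes effort; stroke away)
#1 |J1  (C1 outputs effort q/C1)
#2 |I1  (I1: I, integral causality)
#3 |J1  (common-f at J1 fixed by 2)
#4 |J1  (common-f at J1 fixed by 2)

b0 stroke→J1
b1 stroke→J1
b2 stroke→I1
b3 stroke→J1
b4 stroke→J1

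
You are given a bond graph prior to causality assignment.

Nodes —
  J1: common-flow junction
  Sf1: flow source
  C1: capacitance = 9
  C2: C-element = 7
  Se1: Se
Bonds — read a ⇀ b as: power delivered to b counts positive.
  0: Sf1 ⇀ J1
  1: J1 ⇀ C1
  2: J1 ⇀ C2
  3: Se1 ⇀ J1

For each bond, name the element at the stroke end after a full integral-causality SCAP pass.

β0 stroke at Sf1  (Sf1 (Sf) sets flow on bond)
β3 stroke at J1  (source Se1 imposes e)
β1 stroke at J1  (common-f at J1 fixed by 0)
β2 stroke at J1  (common-f at J1 fixed by 0)

β0 stroke→Sf1
β1 stroke→J1
β2 stroke→J1
β3 stroke→J1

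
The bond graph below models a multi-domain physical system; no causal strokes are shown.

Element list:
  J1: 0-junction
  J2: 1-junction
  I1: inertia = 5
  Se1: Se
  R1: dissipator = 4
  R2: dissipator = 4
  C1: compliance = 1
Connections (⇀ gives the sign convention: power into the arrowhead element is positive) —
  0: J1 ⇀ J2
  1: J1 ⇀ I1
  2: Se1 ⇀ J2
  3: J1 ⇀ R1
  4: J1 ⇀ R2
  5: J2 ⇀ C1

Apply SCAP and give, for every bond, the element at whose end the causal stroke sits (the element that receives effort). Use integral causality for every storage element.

β2 |J2  (Se1 fixes effort; stroke away)
β1 |I1  (prefer integral on I1)
β5 |J2  (prefer integral on C1)
β0 |J1  (closing 1-jn rule on J2)
β3 |R1  (common-e at J1 fixed by 0)
β4 |R2  (J1 effort already set via bond 0)

β0 |J1
β1 |I1
β2 |J2
β3 |R1
β4 |R2
β5 |J2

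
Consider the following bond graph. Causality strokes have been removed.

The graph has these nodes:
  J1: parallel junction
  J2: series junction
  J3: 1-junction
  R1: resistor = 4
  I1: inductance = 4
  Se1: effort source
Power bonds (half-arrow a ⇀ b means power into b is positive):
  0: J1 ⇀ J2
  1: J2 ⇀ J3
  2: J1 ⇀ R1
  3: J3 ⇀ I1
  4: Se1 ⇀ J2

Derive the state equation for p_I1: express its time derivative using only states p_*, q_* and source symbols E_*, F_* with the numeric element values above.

b4 |J2  (source Se1 imposes e)
b3 |I1  (I1 outputs flow p/I1)
b1 |J3  (J3: bond 3 brought flow, rest push out)
b0 |J2  (J2 flow already set via bond 1)
b2 |J1  (J1: last free bond brings effort in)

dp_I1/dt = E_Se1 - p_I1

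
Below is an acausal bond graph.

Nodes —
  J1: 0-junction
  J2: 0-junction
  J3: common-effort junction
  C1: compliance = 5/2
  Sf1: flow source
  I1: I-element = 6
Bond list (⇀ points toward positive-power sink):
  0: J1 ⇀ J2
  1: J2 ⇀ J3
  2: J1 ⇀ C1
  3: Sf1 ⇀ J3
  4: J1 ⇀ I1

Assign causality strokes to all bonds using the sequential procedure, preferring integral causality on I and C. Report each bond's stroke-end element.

β3 stroke→Sf1  (Sf1 fixes flow; stroke at Sf1)
β1 stroke→J3  (closing 0-jn rule on J3)
β0 stroke→J2  (only one effort-in slot at J2)
β2 stroke→J1  (C1 outputs effort q/C1)
β4 stroke→I1  (J1 effort already set via bond 2)

β0 stroke at J2
β1 stroke at J3
β2 stroke at J1
β3 stroke at Sf1
β4 stroke at I1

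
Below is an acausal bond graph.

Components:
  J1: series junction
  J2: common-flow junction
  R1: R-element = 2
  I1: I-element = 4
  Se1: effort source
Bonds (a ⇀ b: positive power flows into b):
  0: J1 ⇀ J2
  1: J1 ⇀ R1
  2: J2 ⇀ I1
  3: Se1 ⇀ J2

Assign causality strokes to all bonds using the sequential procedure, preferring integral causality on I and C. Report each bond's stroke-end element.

bond 3 stroke at J2  (source Se1 imposes e)
bond 2 stroke at I1  (prefer integral on I1)
bond 0 stroke at J2  (common-f at J2 fixed by 2)
bond 1 stroke at J1  (J1: bond 0 brought flow, rest push out)

b0 |J2
b1 |J1
b2 |I1
b3 |J2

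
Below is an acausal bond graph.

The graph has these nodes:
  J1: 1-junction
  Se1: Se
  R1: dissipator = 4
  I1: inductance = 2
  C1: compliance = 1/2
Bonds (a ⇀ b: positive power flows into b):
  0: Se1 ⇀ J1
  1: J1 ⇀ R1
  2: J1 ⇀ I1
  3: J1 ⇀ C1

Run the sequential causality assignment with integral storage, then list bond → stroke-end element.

#0 →J1  (Se1: effort source, stroke at far end)
#2 →I1  (prefer integral on I1)
#1 →J1  (J1 flow already set via bond 2)
#3 →J1  (J1: bond 2 brought flow, rest push out)

b0 stroke→J1
b1 stroke→J1
b2 stroke→I1
b3 stroke→J1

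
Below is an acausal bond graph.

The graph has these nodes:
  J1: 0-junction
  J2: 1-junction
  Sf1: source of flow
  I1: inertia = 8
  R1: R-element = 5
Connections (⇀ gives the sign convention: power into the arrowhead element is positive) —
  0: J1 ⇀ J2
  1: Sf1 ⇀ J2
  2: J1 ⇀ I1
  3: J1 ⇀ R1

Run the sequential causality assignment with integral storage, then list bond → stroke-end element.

b1 |Sf1  (Sf1 (Sf) sets flow on bond)
b0 |J2  (1-jn J2 has f-setter on 1)
b2 |I1  (prefer integral on I1)
b3 |J1  (only one effort-in slot at J1)

bond 0 →J2
bond 1 →Sf1
bond 2 →I1
bond 3 →J1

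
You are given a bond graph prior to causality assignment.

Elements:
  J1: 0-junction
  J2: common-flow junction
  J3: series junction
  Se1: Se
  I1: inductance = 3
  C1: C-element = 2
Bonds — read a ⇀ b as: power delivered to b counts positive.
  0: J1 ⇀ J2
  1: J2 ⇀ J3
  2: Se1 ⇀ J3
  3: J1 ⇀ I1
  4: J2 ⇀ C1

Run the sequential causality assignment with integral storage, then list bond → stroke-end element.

bond 2 stroke→J3  (Se1 fixes effort; stroke away)
bond 1 stroke→J2  (J3 needs exactly one f-in)
bond 3 stroke→I1  (I1 integral (f out))
bond 0 stroke→J1  (only one effort-in slot at J1)
bond 4 stroke→J2  (common-f at J2 fixed by 0)

β0 stroke at J1
β1 stroke at J2
β2 stroke at J3
β3 stroke at I1
β4 stroke at J2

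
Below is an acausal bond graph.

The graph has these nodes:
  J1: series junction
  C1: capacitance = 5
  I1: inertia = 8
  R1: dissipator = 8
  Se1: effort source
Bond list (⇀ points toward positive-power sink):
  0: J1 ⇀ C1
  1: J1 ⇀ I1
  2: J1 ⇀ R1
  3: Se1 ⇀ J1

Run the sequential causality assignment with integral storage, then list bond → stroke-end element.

β3 |J1  (source Se1 imposes e)
β0 |J1  (C1 outputs effort q/C1)
β1 |I1  (I1 integral (f out))
β2 |J1  (J1 flow already set via bond 1)

#0 stroke at J1
#1 stroke at I1
#2 stroke at J1
#3 stroke at J1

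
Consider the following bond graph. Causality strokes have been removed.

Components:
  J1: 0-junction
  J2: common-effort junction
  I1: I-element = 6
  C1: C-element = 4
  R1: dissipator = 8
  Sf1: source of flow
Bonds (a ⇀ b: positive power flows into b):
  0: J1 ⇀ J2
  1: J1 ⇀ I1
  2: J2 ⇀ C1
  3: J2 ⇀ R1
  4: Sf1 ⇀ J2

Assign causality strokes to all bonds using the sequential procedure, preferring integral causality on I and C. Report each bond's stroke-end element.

b0 →J1
b1 →I1
b2 →J2
b3 →R1
b4 →Sf1

#4 stroke at Sf1  (source Sf1 imposes f)
#1 stroke at I1  (I1 outputs flow p/I1)
#0 stroke at J1  (J1 needs exactly one e-in)
#2 stroke at J2  (C1 integral (e out))
#3 stroke at R1  (J2: bond 2 brought effort, rest push out)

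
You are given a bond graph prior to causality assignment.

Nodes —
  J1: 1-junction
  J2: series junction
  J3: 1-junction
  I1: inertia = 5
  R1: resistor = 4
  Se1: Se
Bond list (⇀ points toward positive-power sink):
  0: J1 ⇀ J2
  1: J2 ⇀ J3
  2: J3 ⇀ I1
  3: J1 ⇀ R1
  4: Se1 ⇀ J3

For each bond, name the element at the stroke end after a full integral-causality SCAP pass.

bond 4 stroke→J3  (source Se1 imposes e)
bond 2 stroke→I1  (I1 outputs flow p/I1)
bond 1 stroke→J3  (J3: bond 2 brought flow, rest push out)
bond 0 stroke→J2  (J2 flow already set via bond 1)
bond 3 stroke→J1  (common-f at J1 fixed by 0)

bond 0 →J2
bond 1 →J3
bond 2 →I1
bond 3 →J1
bond 4 →J3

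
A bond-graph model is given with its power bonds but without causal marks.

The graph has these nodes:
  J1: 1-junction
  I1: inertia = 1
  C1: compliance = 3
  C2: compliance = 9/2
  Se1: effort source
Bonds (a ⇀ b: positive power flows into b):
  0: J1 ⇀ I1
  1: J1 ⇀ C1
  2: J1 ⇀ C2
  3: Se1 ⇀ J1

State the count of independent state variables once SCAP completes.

bond 3 stroke→J1  (Se1 fixes effort; stroke away)
bond 0 stroke→I1  (I1 outputs flow p/I1)
bond 1 stroke→J1  (1-jn J1 has f-setter on 0)
bond 2 stroke→J1  (common-f at J1 fixed by 0)

3  (C1, C2, I1 all integral)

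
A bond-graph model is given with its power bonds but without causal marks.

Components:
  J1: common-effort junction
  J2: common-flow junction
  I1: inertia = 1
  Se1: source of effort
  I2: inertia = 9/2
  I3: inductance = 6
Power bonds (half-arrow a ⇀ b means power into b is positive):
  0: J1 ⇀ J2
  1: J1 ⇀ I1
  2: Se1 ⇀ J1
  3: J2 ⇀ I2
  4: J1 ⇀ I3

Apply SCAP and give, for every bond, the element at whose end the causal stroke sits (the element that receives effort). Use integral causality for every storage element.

#2 →J1  (source Se1 imposes e)
#0 →J2  (J1: bond 2 brought effort, rest push out)
#1 →I1  (J1: bond 2 brought effort, rest push out)
#4 →I3  (J1: bond 2 brought effort, rest push out)
#3 →I2  (only one flow-in slot at J2)

β0 →J2
β1 →I1
β2 →J1
β3 →I2
β4 →I3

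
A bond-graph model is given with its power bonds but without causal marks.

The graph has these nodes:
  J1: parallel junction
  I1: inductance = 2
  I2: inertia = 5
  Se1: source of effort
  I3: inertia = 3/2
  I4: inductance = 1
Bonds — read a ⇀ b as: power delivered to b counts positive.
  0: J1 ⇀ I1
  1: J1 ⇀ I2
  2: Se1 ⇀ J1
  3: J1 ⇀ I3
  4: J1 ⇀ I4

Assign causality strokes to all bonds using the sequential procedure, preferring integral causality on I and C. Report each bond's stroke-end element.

b0 →I1
b1 →I2
b2 →J1
b3 →I3
b4 →I4

bond 2 →J1  (Se1 fixes effort; stroke away)
bond 0 →I1  (0-jn J1 has e-setter on 2)
bond 1 →I2  (0-jn J1 has e-setter on 2)
bond 3 →I3  (common-e at J1 fixed by 2)
bond 4 →I4  (0-jn J1 has e-setter on 2)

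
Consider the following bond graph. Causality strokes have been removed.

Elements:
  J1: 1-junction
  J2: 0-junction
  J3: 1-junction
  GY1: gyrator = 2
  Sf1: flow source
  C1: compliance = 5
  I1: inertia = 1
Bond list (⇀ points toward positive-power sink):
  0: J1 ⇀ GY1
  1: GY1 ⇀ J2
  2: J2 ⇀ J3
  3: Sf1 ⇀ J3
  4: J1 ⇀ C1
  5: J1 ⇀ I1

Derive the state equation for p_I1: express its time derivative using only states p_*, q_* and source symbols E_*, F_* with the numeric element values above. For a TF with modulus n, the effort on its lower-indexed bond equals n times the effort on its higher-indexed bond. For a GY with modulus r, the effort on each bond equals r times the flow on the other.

bond 3 |Sf1  (Sf1 fixes flow; stroke at Sf1)
bond 2 |J3  (1-jn J3 has f-setter on 3)
bond 1 |J2  (closing 0-jn rule on J2)
bond 0 |J1  (GY1: gyrator matches bond 1)
bond 4 |J1  (C1 integral (e out))
bond 5 |I1  (closing 1-jn rule on J1)

dp_I1/dt = -2*F_Sf1 - q_C1/5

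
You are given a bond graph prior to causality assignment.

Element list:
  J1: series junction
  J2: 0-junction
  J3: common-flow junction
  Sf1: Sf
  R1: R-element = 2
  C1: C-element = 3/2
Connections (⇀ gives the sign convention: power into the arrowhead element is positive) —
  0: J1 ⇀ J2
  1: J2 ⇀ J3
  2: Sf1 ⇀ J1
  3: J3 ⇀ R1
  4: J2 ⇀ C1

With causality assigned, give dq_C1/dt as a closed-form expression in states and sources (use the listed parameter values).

dq_C1/dt = F_Sf1 - q_C1/3

b2 |Sf1  (Sf1: flow source, stroke at near end)
b0 |J1  (common-f at J1 fixed by 2)
b4 |J2  (C1 outputs effort q/C1)
b1 |J3  (0-jn J2 has e-setter on 4)
b3 |R1  (J3: last free bond brings flow in)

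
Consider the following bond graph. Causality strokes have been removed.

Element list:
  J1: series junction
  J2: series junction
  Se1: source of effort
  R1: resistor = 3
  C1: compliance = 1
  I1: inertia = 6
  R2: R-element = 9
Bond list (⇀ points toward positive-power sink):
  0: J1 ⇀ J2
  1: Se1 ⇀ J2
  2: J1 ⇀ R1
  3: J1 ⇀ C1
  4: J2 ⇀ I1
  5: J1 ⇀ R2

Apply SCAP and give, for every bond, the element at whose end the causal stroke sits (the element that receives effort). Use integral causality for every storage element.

bond 0 →J2
bond 1 →J2
bond 2 →J1
bond 3 →J1
bond 4 →I1
bond 5 →J1

#1 →J2  (Se1 fixes effort; stroke away)
#3 →J1  (C1 integral (e out))
#4 →I1  (I1: I, integral causality)
#0 →J2  (J2: bond 4 brought flow, rest push out)
#2 →J1  (1-jn J1 has f-setter on 0)
#5 →J1  (1-jn J1 has f-setter on 0)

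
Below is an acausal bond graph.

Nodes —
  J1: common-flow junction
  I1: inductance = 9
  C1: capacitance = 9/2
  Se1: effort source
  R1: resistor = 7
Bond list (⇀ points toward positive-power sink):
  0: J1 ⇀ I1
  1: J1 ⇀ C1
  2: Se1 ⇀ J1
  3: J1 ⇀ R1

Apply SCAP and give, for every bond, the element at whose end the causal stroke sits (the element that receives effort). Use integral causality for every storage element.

bond 0 stroke→I1
bond 1 stroke→J1
bond 2 stroke→J1
bond 3 stroke→J1

β2 →J1  (Se1 fixes effort; stroke away)
β0 →I1  (I1 outputs flow p/I1)
β1 →J1  (J1: bond 0 brought flow, rest push out)
β3 →J1  (J1 flow already set via bond 0)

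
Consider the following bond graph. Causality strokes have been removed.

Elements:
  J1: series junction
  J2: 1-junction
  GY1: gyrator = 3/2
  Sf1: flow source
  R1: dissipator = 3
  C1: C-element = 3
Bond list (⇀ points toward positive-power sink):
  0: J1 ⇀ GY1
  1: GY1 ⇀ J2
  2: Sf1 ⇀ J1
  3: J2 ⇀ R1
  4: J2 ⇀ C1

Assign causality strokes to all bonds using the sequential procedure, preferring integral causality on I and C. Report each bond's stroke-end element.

bond 0 |J1
bond 1 |J2
bond 2 |Sf1
bond 3 |R1
bond 4 |J2

β2 stroke at Sf1  (Sf1 (Sf) sets flow on bond)
β0 stroke at J1  (J1 flow already set via bond 2)
β1 stroke at J2  (GY1 both-in/both-out from 0)
β4 stroke at J2  (prefer integral on C1)
β3 stroke at R1  (J2: last free bond brings flow in)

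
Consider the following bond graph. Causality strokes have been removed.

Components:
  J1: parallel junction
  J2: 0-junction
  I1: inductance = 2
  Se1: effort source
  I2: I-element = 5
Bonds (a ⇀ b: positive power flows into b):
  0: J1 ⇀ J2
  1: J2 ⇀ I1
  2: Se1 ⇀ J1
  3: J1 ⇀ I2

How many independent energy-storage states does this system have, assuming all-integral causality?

#2 stroke→J1  (Se1 (Se) sets effort on bond)
#0 stroke→J2  (0-jn J1 has e-setter on 2)
#3 stroke→I2  (common-e at J1 fixed by 2)
#1 stroke→I1  (common-e at J2 fixed by 0)

2  (I1, I2 all integral)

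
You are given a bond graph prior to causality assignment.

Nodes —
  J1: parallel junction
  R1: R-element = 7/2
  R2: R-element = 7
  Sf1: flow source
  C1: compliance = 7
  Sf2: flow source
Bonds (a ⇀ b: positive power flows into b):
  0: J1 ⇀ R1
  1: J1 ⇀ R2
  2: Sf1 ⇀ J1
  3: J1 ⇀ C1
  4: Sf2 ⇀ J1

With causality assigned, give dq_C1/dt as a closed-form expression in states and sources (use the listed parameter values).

dq_C1/dt = F_Sf1 + F_Sf2 - 3*q_C1/49

b2 stroke at Sf1  (Sf1 (Sf) sets flow on bond)
b4 stroke at Sf2  (Sf2: flow source, stroke at near end)
b3 stroke at J1  (C1 integral (e out))
b0 stroke at R1  (0-jn J1 has e-setter on 3)
b1 stroke at R2  (J1: bond 3 brought effort, rest push out)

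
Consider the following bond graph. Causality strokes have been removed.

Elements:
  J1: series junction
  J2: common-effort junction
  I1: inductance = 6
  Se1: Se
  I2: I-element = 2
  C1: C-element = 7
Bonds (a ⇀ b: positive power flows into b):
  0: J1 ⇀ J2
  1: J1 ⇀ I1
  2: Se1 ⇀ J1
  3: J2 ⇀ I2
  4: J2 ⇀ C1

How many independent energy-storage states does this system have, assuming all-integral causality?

β2 stroke→J1  (Se1 (Se) sets effort on bond)
β1 stroke→I1  (I1 integral (f out))
β0 stroke→J1  (J1 flow already set via bond 1)
β3 stroke→I2  (I2: I, integral causality)
β4 stroke→J2  (J2: last free bond brings effort in)

3  (C1, I1, I2 all integral)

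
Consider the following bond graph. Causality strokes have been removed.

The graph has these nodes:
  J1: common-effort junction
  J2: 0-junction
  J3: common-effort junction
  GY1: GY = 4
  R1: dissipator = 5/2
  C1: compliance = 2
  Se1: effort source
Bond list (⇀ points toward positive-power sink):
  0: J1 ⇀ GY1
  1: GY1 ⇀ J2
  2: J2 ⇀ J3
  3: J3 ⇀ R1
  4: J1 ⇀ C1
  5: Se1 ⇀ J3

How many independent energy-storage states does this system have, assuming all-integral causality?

1  (C1 all integral)

bond 5 |J3  (Se1 fixes effort; stroke away)
bond 2 |J2  (J3 effort already set via bond 5)
bond 3 |R1  (J3 effort already set via bond 5)
bond 1 |GY1  (J2 effort already set via bond 2)
bond 0 |GY1  (GY1: gyrator matches bond 1)
bond 4 |J1  (J1: last free bond brings effort in)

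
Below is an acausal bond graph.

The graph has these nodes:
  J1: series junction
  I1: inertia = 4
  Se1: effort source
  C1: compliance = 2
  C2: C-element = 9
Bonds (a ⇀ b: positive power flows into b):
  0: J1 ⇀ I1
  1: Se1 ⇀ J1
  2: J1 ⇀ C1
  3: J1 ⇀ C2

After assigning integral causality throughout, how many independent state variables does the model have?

3  (C1, C2, I1 all integral)

bond 1 |J1  (Se1 (Se) sets effort on bond)
bond 0 |I1  (I1: I, integral causality)
bond 2 |J1  (common-f at J1 fixed by 0)
bond 3 |J1  (J1 flow already set via bond 0)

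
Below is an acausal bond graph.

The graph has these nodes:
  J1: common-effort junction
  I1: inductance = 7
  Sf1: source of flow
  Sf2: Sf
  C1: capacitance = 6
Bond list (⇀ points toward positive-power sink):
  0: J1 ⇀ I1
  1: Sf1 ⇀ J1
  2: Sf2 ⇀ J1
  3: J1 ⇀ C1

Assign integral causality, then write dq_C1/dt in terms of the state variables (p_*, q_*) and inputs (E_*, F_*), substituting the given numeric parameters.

dq_C1/dt = F_Sf1 + F_Sf2 - p_I1/7

bond 1 →Sf1  (source Sf1 imposes f)
bond 2 →Sf2  (Sf2: flow source, stroke at near end)
bond 0 →I1  (I1 integral (f out))
bond 3 →J1  (only one effort-in slot at J1)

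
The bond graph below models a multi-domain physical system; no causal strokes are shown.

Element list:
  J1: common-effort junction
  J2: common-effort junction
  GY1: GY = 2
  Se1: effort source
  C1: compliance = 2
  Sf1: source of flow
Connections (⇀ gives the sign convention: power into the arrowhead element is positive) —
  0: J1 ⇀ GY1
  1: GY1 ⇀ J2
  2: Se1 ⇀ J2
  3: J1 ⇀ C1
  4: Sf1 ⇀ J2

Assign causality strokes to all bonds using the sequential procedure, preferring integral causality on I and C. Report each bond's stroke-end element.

β2 stroke at J2  (Se1 (Se) sets effort on bond)
β4 stroke at Sf1  (Sf1 fixes flow; stroke at Sf1)
β1 stroke at GY1  (J2 effort already set via bond 2)
β0 stroke at GY1  (GY1 both-in/both-out from 1)
β3 stroke at J1  (J1: last free bond brings effort in)

β0 stroke at GY1
β1 stroke at GY1
β2 stroke at J2
β3 stroke at J1
β4 stroke at Sf1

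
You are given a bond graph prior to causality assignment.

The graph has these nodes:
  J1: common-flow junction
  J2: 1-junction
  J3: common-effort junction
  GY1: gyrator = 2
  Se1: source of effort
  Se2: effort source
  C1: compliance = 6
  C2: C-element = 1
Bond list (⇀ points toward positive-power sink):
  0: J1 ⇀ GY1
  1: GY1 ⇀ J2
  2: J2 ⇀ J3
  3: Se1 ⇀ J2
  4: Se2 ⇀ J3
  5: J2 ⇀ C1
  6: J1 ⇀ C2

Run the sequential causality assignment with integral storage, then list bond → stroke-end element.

β0 stroke→GY1
β1 stroke→GY1
β2 stroke→J2
β3 stroke→J2
β4 stroke→J3
β5 stroke→J2
β6 stroke→J1

#3 stroke→J2  (Se1 (Se) sets effort on bond)
#4 stroke→J3  (Se2: effort source, stroke at far end)
#2 stroke→J2  (common-e at J3 fixed by 4)
#5 stroke→J2  (C1: C, integral causality)
#1 stroke→GY1  (only one flow-in slot at J2)
#0 stroke→GY1  (GY1 both-in/both-out from 1)
#6 stroke→J1  (J1: bond 0 brought flow, rest push out)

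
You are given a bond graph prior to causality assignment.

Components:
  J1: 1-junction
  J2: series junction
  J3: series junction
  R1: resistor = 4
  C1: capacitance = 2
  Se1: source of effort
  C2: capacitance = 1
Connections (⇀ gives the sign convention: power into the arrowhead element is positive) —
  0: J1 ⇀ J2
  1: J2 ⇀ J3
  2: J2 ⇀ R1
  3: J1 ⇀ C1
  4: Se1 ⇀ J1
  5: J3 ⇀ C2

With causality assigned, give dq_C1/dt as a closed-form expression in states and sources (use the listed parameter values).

#4 stroke→J1  (Se1 fixes effort; stroke away)
#3 stroke→J1  (prefer integral on C1)
#0 stroke→J2  (closing 1-jn rule on J1)
#5 stroke→J3  (C2 integral (e out))
#1 stroke→J2  (only one flow-in slot at J3)
#2 stroke→R1  (J2: last free bond brings flow in)

dq_C1/dt = E_Se1/4 - q_C1/8 - q_C2/4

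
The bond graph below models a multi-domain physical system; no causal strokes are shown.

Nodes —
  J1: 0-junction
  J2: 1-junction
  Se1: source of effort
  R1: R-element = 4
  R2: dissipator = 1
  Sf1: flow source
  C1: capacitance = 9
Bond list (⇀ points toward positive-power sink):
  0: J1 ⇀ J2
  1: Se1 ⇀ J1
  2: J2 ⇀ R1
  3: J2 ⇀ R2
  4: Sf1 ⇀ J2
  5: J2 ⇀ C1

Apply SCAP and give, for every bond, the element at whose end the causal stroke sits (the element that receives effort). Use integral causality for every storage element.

#0 stroke at J2
#1 stroke at J1
#2 stroke at J2
#3 stroke at J2
#4 stroke at Sf1
#5 stroke at J2

#1 stroke at J1  (Se1 fixes effort; stroke away)
#4 stroke at Sf1  (Sf1: flow source, stroke at near end)
#0 stroke at J2  (0-jn J1 has e-setter on 1)
#2 stroke at J2  (1-jn J2 has f-setter on 4)
#3 stroke at J2  (common-f at J2 fixed by 4)
#5 stroke at J2  (common-f at J2 fixed by 4)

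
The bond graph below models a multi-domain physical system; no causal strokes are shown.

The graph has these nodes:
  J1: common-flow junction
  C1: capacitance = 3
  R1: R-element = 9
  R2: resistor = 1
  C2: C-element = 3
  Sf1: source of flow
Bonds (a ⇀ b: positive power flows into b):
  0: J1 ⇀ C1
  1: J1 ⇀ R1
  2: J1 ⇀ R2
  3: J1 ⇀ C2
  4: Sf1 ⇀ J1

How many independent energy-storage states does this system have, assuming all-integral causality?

bond 4 stroke at Sf1  (Sf1: flow source, stroke at near end)
bond 0 stroke at J1  (common-f at J1 fixed by 4)
bond 1 stroke at J1  (J1: bond 4 brought flow, rest push out)
bond 2 stroke at J1  (1-jn J1 has f-setter on 4)
bond 3 stroke at J1  (J1: bond 4 brought flow, rest push out)

2  (C1, C2 all integral)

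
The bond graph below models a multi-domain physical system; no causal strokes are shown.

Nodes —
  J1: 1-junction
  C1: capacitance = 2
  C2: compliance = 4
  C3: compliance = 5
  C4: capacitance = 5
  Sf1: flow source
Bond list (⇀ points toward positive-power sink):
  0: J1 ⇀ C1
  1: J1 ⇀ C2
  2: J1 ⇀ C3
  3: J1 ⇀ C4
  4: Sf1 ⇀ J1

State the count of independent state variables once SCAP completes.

4  (C1, C2, C3, C4 all integral)

bond 4 |Sf1  (Sf1 (Sf) sets flow on bond)
bond 0 |J1  (common-f at J1 fixed by 4)
bond 1 |J1  (1-jn J1 has f-setter on 4)
bond 2 |J1  (common-f at J1 fixed by 4)
bond 3 |J1  (J1 flow already set via bond 4)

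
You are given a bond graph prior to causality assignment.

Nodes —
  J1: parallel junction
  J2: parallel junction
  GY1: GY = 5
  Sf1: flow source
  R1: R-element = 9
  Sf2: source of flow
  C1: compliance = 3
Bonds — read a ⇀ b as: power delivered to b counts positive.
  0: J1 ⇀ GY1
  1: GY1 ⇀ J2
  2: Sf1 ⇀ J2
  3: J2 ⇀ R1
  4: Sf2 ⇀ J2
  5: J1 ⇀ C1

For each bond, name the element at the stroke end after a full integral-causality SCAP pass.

#2 stroke at Sf1  (Sf1 fixes flow; stroke at Sf1)
#4 stroke at Sf2  (Sf2 fixes flow; stroke at Sf2)
#5 stroke at J1  (prefer integral on C1)
#0 stroke at GY1  (common-e at J1 fixed by 5)
#1 stroke at GY1  (GY GY1: same side as bond 0)
#3 stroke at J2  (J2 needs exactly one e-in)

b0 |GY1
b1 |GY1
b2 |Sf1
b3 |J2
b4 |Sf2
b5 |J1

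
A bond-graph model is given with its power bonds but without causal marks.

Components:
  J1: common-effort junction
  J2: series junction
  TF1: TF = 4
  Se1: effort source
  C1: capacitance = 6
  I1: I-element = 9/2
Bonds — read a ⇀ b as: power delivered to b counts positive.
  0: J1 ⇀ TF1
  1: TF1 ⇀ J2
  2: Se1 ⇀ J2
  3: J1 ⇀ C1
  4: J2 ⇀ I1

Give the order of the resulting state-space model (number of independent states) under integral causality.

2  (C1, I1 all integral)

β2 |J2  (source Se1 imposes e)
β3 |J1  (C1: C, integral causality)
β0 |TF1  (0-jn J1 has e-setter on 3)
β1 |J2  (TF1 one-in-one-out from 0)
β4 |I1  (only one flow-in slot at J2)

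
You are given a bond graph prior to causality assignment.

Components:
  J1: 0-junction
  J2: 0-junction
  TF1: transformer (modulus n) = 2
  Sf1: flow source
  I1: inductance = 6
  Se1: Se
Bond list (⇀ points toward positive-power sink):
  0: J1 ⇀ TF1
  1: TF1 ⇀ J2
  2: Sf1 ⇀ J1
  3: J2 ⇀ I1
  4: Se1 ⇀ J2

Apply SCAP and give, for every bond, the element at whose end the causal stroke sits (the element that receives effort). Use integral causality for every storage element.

β2 →Sf1  (Sf1 (Sf) sets flow on bond)
β4 →J2  (Se1: effort source, stroke at far end)
β0 →J1  (J1: last free bond brings effort in)
β1 →TF1  (J2 effort already set via bond 4)
β3 →I1  (J2 effort already set via bond 4)

#0 |J1
#1 |TF1
#2 |Sf1
#3 |I1
#4 |J2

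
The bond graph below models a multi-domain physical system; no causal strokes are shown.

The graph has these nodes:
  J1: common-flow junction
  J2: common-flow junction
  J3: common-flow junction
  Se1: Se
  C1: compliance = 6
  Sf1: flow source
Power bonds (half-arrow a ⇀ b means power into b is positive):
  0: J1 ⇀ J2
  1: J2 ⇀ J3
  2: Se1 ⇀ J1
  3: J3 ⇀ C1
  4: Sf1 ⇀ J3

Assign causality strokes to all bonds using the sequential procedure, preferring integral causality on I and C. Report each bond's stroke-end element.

#2 stroke at J1  (Se1: effort source, stroke at far end)
#4 stroke at Sf1  (Sf1 fixes flow; stroke at Sf1)
#0 stroke at J2  (closing 1-jn rule on J1)
#1 stroke at J3  (J2 needs exactly one f-in)
#3 stroke at J3  (J3: bond 4 brought flow, rest push out)

β0 →J2
β1 →J3
β2 →J1
β3 →J3
β4 →Sf1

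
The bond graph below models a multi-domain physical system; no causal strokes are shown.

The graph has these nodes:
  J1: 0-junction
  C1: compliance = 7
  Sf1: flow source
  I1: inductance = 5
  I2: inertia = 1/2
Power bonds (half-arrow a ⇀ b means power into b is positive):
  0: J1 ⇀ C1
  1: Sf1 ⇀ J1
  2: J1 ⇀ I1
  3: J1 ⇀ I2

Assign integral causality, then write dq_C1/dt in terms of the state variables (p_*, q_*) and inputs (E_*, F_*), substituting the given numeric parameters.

bond 1 →Sf1  (Sf1 fixes flow; stroke at Sf1)
bond 0 →J1  (C1 outputs effort q/C1)
bond 2 →I1  (common-e at J1 fixed by 0)
bond 3 →I2  (0-jn J1 has e-setter on 0)

dq_C1/dt = F_Sf1 - p_I1/5 - 2*p_I2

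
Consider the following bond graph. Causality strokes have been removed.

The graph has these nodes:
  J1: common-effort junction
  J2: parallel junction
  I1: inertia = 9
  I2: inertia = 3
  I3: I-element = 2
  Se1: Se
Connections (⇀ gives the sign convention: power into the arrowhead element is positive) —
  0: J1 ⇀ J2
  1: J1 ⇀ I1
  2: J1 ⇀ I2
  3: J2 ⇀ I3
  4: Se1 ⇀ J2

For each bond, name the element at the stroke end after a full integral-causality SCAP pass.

#4 |J2  (Se1: effort source, stroke at far end)
#0 |J1  (0-jn J2 has e-setter on 4)
#3 |I3  (J2: bond 4 brought effort, rest push out)
#1 |I1  (J1: bond 0 brought effort, rest push out)
#2 |I2  (0-jn J1 has e-setter on 0)

β0 stroke→J1
β1 stroke→I1
β2 stroke→I2
β3 stroke→I3
β4 stroke→J2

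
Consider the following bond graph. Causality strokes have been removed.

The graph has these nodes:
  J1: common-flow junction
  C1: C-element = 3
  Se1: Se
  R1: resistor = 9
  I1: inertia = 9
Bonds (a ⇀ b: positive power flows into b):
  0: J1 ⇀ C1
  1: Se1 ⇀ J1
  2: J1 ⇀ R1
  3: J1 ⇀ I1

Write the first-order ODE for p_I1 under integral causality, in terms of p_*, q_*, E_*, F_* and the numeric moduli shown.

#1 |J1  (source Se1 imposes e)
#0 |J1  (C1 outputs effort q/C1)
#3 |I1  (prefer integral on I1)
#2 |J1  (J1 flow already set via bond 3)

dp_I1/dt = E_Se1 - p_I1 - q_C1/3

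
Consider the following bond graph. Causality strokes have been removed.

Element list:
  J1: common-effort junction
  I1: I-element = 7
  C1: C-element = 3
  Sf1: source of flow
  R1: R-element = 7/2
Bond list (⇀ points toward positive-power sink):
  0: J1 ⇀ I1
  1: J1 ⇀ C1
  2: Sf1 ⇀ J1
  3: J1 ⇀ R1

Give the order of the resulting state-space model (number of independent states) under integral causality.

β2 stroke at Sf1  (Sf1: flow source, stroke at near end)
β0 stroke at I1  (I1 integral (f out))
β1 stroke at J1  (C1 outputs effort q/C1)
β3 stroke at R1  (common-e at J1 fixed by 1)

2  (C1, I1 all integral)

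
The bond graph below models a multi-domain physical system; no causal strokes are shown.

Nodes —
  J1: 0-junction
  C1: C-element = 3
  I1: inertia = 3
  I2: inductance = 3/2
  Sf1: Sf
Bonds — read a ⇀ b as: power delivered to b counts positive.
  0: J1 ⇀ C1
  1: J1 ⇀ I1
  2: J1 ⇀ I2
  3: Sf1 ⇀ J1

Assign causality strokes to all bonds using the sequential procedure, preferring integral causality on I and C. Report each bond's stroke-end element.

bond 3 |Sf1  (Sf1: flow source, stroke at near end)
bond 0 |J1  (prefer integral on C1)
bond 1 |I1  (0-jn J1 has e-setter on 0)
bond 2 |I2  (common-e at J1 fixed by 0)

#0 stroke at J1
#1 stroke at I1
#2 stroke at I2
#3 stroke at Sf1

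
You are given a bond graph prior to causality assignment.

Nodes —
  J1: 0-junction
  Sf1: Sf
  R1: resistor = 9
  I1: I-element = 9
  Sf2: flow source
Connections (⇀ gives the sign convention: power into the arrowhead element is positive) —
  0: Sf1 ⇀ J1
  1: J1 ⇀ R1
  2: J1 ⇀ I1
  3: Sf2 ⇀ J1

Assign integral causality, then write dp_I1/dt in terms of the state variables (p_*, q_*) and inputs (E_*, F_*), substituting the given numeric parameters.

bond 0 |Sf1  (Sf1 (Sf) sets flow on bond)
bond 3 |Sf2  (Sf2: flow source, stroke at near end)
bond 2 |I1  (I1 integral (f out))
bond 1 |J1  (only one effort-in slot at J1)

dp_I1/dt = 9*F_Sf1 + 9*F_Sf2 - p_I1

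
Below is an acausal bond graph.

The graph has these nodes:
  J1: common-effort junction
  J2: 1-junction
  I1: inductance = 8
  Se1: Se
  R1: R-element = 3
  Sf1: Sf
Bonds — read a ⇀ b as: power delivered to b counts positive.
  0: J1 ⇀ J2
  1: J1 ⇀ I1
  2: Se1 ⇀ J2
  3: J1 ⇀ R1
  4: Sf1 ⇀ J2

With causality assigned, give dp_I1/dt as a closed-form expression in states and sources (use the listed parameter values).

dp_I1/dt = -3*F_Sf1 - 3*p_I1/8

b2 →J2  (Se1 (Se) sets effort on bond)
b4 →Sf1  (Sf1 fixes flow; stroke at Sf1)
b0 →J2  (J2: bond 4 brought flow, rest push out)
b1 →I1  (I1 outputs flow p/I1)
b3 →J1  (J1 needs exactly one e-in)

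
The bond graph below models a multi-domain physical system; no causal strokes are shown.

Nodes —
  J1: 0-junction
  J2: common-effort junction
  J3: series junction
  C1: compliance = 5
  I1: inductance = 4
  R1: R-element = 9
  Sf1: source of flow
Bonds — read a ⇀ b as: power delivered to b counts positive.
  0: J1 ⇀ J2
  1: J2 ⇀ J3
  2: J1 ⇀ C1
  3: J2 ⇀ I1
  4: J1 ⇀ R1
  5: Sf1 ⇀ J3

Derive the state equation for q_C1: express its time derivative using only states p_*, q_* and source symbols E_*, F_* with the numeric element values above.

dq_C1/dt = -F_Sf1 - p_I1/4 - q_C1/45

β5 |Sf1  (source Sf1 imposes f)
β1 |J3  (J3 flow already set via bond 5)
β2 |J1  (C1 outputs effort q/C1)
β0 |J2  (J1 effort already set via bond 2)
β4 |R1  (J1: bond 2 brought effort, rest push out)
β3 |I1  (common-e at J2 fixed by 0)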